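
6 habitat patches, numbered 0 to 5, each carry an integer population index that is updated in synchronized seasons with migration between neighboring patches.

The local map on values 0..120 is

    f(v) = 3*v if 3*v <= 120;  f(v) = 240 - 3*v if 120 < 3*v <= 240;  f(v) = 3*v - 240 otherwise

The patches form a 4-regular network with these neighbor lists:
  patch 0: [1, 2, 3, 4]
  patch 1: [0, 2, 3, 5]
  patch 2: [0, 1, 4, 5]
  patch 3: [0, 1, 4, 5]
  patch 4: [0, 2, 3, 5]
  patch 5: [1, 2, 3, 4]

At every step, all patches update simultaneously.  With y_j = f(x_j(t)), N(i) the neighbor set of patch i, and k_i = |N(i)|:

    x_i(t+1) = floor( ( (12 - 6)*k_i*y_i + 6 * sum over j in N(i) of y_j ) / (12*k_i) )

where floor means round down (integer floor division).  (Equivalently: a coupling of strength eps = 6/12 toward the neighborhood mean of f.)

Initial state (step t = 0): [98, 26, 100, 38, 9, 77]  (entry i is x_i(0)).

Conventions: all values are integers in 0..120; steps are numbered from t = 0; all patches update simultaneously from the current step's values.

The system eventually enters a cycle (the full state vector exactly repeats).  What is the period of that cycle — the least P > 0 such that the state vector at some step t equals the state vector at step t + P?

Answer: 4
Key observation: The state at step 59, [118, 117, 117, 117, 117, 118], reappears at step 63 — and no state repeats earlier — so the cycle the system enters has period 4.

Derivation:
t=0: [98, 26, 100, 38, 9, 77]
t=1: [61, 68, 51, 78, 43, 39]
t=2: [58, 51, 83, 43, 88, 88]
t=3: [61, 69, 29, 80, 38, 40]
t=4: [57, 49, 84, 40, 90, 89]
t=5: [66, 75, 33, 87, 43, 45]
t=6: [51, 40, 83, 44, 88, 83]
t=7: [76, 86, 34, 84, 38, 37]
t=8: [36, 38, 82, 37, 86, 86]
t=9: [85, 87, 35, 87, 39, 40]
t=10: [40, 43, 86, 44, 91, 93]
t=11: [93, 91, 46, 91, 52, 53]
t=12: [51, 48, 80, 46, 73, 72]
t=13: [70, 74, 28, 79, 37, 39]
t=14: [42, 38, 76, 36, 84, 85]
t=15: [87, 88, 37, 85, 37, 38]
t=16: [43, 44, 89, 41, 88, 89]
t=17: [90, 89, 47, 92, 47, 48]
t=18: [47, 46, 81, 49, 82, 80]
t=19: [75, 75, 27, 72, 27, 25]
t=20: [32, 31, 63, 35, 64, 62]
t=21: [85, 84, 61, 88, 62, 64]
t=22: [25, 24, 44, 28, 45, 42]
t=23: [83, 83, 99, 87, 100, 103]
t=24: [22, 24, 46, 28, 49, 52]
t=25: [76, 78, 90, 81, 88, 85]
t=26: [13, 10, 22, 8, 19, 15]
t=27: [41, 36, 54, 33, 50, 44]
t=28: [105, 104, 91, 102, 95, 100]
t=29: [64, 65, 48, 64, 51, 57]
t=30: [58, 55, 79, 55, 76, 69]
t=31: [53, 59, 24, 60, 28, 37]
t=32: [75, 72, 78, 72, 82, 90]
t=33: [15, 21, 12, 21, 12, 22]
t=34: [47, 57, 44, 57, 44, 57]
t=35: [93, 77, 97, 77, 97, 78]
t=36: [34, 17, 38, 17, 38, 18]
t=37: [92, 65, 97, 65, 97, 68]
t=38: [42, 43, 46, 43, 46, 42]
t=39: [110, 110, 106, 110, 106, 110]
t=40: [87, 88, 82, 88, 82, 87]
t=41: [18, 21, 12, 21, 12, 18]
t=42: [51, 57, 43, 57, 43, 51]
t=43: [88, 78, 99, 78, 99, 88]
t=44: [27, 16, 42, 16, 42, 27]
t=45: [81, 64, 97, 64, 97, 81]
t=46: [26, 37, 38, 37, 38, 26]
t=47: [95, 103, 104, 103, 104, 95]
t=48: [57, 63, 64, 63, 64, 57]
t=49: [59, 55, 53, 55, 53, 59]
t=50: [70, 72, 75, 72, 75, 70]
t=51: [24, 24, 19, 24, 19, 24]
t=52: [68, 70, 62, 70, 62, 68]
t=53: [39, 34, 46, 34, 46, 39]
t=54: [109, 105, 105, 105, 105, 109]
t=55: [81, 78, 78, 78, 78, 81]
t=56: [4, 5, 5, 5, 5, 4]
t=57: [13, 14, 14, 14, 14, 13]
t=58: [40, 41, 41, 41, 41, 40]
t=59: [118, 117, 117, 117, 117, 118]
t=60: [112, 111, 111, 111, 111, 112]
t=61: [94, 93, 93, 93, 93, 94]
t=62: [40, 39, 39, 39, 39, 40]
t=63: [118, 117, 117, 117, 117, 118]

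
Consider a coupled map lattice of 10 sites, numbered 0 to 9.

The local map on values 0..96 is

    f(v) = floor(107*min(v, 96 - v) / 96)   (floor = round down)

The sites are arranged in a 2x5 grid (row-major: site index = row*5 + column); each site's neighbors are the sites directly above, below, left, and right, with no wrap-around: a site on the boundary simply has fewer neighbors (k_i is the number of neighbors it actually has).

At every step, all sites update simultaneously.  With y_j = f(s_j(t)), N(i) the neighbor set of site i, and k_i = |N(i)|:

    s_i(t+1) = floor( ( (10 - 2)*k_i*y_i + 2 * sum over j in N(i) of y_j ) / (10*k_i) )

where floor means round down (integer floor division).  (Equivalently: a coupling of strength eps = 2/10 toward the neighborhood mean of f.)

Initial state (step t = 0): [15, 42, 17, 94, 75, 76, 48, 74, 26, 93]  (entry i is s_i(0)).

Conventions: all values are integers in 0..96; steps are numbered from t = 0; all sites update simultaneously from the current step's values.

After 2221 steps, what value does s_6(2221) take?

Answer: s_6(2221) = 50
Key observation: The state at step 17, [50, 50, 50, 51, 51, 50, 50, 50, 51, 51], reappears at step 19: the system is in a cycle of period 2 from step 17 on.  Therefore the state at step 2221 equals the state at step 17 + ((2221 - 17) mod 2) = 17, which is [50, 50, 50, 51, 51, 50, 50, 50, 51, 51].

Derivation:
t=0: [15, 42, 17, 94, 75, 76, 48, 74, 26, 93]
t=1: [19, 42, 19, 6, 18, 24, 48, 25, 24, 7]
t=2: [24, 43, 22, 9, 17, 28, 49, 28, 23, 10]
t=3: [28, 44, 25, 12, 16, 32, 48, 31, 23, 13]
t=4: [33, 46, 28, 15, 16, 36, 50, 34, 24, 15]
t=5: [37, 48, 31, 17, 16, 40, 49, 36, 25, 17]
t=6: [42, 50, 34, 19, 17, 44, 50, 39, 26, 18]
t=7: [46, 49, 37, 22, 18, 48, 50, 42, 28, 20]
t=8: [51, 51, 40, 25, 20, 52, 50, 45, 30, 22]
t=9: [49, 49, 43, 28, 22, 49, 50, 48, 33, 24]
t=10: [52, 51, 46, 31, 24, 51, 51, 51, 36, 26]
t=11: [49, 50, 49, 35, 27, 49, 50, 49, 39, 29]
t=12: [51, 51, 51, 39, 31, 51, 51, 51, 42, 32]
t=13: [50, 50, 49, 43, 35, 50, 50, 49, 45, 36]
t=14: [51, 51, 51, 47, 39, 51, 51, 51, 49, 40]
t=15: [50, 50, 50, 51, 44, 50, 50, 50, 51, 44]
t=16: [51, 51, 50, 50, 49, 51, 51, 50, 50, 49]
t=17: [50, 50, 50, 51, 51, 50, 50, 50, 51, 51]
t=18: [51, 51, 50, 50, 50, 51, 51, 50, 50, 50]
t=19: [50, 50, 50, 51, 51, 50, 50, 50, 51, 51]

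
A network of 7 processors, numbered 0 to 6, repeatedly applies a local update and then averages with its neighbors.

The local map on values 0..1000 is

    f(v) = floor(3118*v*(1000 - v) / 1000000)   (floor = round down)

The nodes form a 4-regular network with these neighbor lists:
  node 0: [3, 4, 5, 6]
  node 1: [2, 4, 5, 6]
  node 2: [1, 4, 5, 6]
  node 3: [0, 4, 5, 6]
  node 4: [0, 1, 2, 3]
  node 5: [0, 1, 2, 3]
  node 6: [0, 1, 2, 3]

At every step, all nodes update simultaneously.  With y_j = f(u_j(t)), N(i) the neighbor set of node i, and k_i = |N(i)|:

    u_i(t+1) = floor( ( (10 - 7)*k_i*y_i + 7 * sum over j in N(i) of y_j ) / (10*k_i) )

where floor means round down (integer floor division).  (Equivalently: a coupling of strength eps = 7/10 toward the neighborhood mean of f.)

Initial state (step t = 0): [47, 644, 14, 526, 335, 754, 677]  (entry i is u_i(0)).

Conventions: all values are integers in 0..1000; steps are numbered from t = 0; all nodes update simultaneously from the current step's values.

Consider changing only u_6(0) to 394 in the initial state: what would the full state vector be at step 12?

Answer: [771, 771, 771, 771, 771, 771, 771]
Key observation: This trace re-runs the system from the modified initial state.

Derivation:
t=0: [47, 644, 14, 526, 335, 754, 394]
t=1: [530, 574, 490, 610, 500, 466, 515]
t=2: [770, 773, 775, 766, 768, 767, 768]
t=3: [554, 550, 550, 555, 551, 552, 551]
t=4: [770, 771, 771, 770, 770, 770, 770]
t=5: [552, 551, 551, 552, 551, 551, 551]
t=6: [771, 771, 771, 771, 771, 771, 771]
t=7: [550, 550, 550, 550, 550, 550, 550]
t=8: [771, 771, 771, 771, 771, 771, 771]
t=9: [550, 550, 550, 550, 550, 550, 550]
t=10: [771, 771, 771, 771, 771, 771, 771]
t=11: [550, 550, 550, 550, 550, 550, 550]
t=12: [771, 771, 771, 771, 771, 771, 771]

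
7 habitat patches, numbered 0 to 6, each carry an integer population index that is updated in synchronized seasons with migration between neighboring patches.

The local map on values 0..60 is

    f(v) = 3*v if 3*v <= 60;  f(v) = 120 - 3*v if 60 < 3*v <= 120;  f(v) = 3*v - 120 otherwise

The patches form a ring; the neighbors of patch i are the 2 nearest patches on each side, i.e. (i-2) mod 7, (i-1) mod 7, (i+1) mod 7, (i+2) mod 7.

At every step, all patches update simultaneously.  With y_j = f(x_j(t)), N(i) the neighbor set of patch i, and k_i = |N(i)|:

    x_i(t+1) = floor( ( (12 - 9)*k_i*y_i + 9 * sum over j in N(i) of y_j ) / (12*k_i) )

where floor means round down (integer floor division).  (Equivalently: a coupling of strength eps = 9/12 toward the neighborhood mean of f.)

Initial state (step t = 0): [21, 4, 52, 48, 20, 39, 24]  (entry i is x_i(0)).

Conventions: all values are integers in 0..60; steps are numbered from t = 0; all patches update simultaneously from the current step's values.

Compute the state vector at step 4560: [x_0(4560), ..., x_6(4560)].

Simulating step by step:
t=0: [21, 4, 52, 48, 20, 39, 24]
t=1: [32, 33, 37, 26, 35, 36, 36]
t=2: [16, 21, 21, 21, 17, 20, 16]
t=3: [53, 53, 54, 56, 54, 53, 52]
t=4: [39, 40, 42, 42, 41, 40, 38]
t=5: [3, 3, 3, 3, 4, 3, 2]
t=6: [8, 8, 9, 9, 9, 9, 8]
t=7: [25, 25, 25, 26, 26, 25, 25]
t=8: [45, 44, 43, 43, 43, 43, 44]
t=9: [11, 11, 10, 9, 9, 10, 11]
t=10: [31, 31, 30, 29, 29, 30, 31]
t=11: [28, 28, 30, 30, 30, 30, 28]
t=12: [33, 33, 32, 31, 31, 32, 33]
t=13: [22, 22, 24, 24, 24, 24, 22]
t=14: [51, 51, 50, 49, 49, 50, 51]
t=15: [31, 31, 30, 29, 29, 30, 31]

Answer: [31, 31, 30, 29, 29, 30, 31]
Key observation: The state at step 10, [31, 31, 30, 29, 29, 30, 31], reappears at step 15: the system is in a cycle of period 5 from step 10 on.  Therefore the state at step 4560 equals the state at step 10 + ((4560 - 10) mod 5) = 10, which is [31, 31, 30, 29, 29, 30, 31].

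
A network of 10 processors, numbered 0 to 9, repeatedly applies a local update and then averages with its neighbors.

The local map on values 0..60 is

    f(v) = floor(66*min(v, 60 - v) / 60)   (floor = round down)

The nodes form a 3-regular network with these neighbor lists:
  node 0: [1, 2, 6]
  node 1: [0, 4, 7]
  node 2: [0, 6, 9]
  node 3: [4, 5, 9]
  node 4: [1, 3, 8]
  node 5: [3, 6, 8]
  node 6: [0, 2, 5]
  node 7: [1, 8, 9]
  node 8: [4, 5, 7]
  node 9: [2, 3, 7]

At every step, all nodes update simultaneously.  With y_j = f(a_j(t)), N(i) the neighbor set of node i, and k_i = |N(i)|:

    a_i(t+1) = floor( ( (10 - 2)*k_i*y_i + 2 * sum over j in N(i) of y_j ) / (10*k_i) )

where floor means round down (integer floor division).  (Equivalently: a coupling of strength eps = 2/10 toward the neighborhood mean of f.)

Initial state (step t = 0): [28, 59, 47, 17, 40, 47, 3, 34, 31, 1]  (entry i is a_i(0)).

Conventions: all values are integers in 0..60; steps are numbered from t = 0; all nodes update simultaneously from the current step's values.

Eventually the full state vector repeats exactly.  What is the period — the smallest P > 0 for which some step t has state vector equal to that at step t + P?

Answer: 2
Key observation: The state at step 16, [32, 30, 32, 30, 32, 30, 31, 31, 30, 32], reappears at step 18 — and no state repeats earlier — so the cycle the system enters has period 2.

Derivation:
t=0: [28, 59, 47, 17, 40, 47, 3, 34, 31, 1]
t=1: [25, 6, 13, 16, 20, 14, 6, 24, 29, 4]
t=2: [23, 9, 13, 16, 21, 15, 8, 23, 29, 7]
t=3: [22, 12, 13, 16, 22, 16, 10, 23, 29, 9]
t=4: [21, 15, 14, 16, 23, 17, 12, 23, 29, 10]
t=5: [21, 17, 15, 17, 24, 18, 14, 23, 29, 12]
t=6: [21, 19, 16, 18, 25, 19, 15, 24, 29, 14]
t=7: [21, 21, 17, 19, 26, 20, 16, 25, 29, 16]
t=8: [22, 23, 18, 20, 27, 22, 17, 26, 29, 17]
t=9: [23, 25, 19, 22, 28, 23, 18, 27, 30, 19]
t=10: [24, 27, 20, 24, 29, 25, 19, 28, 32, 20]
t=11: [25, 29, 22, 26, 30, 26, 21, 29, 29, 22]
t=12: [26, 30, 24, 28, 32, 27, 23, 30, 30, 24]
t=13: [28, 32, 26, 29, 30, 29, 25, 32, 32, 26]
t=14: [29, 30, 28, 30, 32, 30, 27, 29, 30, 28]
t=15: [30, 32, 30, 32, 30, 32, 29, 31, 32, 30]
t=16: [32, 30, 32, 30, 32, 30, 31, 31, 30, 32]
t=17: [30, 32, 30, 32, 30, 32, 31, 31, 32, 30]
t=18: [32, 30, 32, 30, 32, 30, 31, 31, 30, 32]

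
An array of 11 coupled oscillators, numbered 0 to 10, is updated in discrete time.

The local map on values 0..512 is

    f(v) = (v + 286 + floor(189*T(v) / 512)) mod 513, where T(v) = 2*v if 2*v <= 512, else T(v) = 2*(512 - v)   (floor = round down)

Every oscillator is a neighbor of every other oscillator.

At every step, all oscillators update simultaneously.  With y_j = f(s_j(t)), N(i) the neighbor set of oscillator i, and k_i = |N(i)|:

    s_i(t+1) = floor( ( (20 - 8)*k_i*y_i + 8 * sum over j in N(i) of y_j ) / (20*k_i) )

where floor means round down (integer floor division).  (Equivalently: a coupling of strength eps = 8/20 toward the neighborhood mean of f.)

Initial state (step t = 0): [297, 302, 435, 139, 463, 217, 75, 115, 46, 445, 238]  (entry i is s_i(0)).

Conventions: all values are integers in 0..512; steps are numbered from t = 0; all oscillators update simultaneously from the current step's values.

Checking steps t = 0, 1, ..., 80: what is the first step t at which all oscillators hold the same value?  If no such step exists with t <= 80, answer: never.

Answer: 17
Key observation: Synchronization is absorbing here: once all oscillators are equal they stay equal, and step 17 is the first all-equal step.

Derivation:
t=0: [297, 302, 435, 139, 463, 217, 75, 115, 46, 445, 238]  (not all equal)
t=1: [242, 243, 262, 122, 267, 199, 348, 386, 319, 264, 219]  (not all equal)
t=2: [209, 210, 224, 380, 224, 167, 237, 242, 232, 224, 187]  (not all equal)
t=3: [145, 146, 159, 208, 159, 104, 172, 177, 167, 159, 123]  (not all equal)
t=4: [74, 75, 87, 135, 87, 321, 100, 105, 95, 87, 339]  (not all equal)
t=5: [391, 392, 404, 163, 404, 291, 417, 422, 412, 404, 293]  (not all equal)
t=6: [244, 244, 245, 133, 245, 229, 248, 248, 247, 245, 229]  (not all equal)
t=7: [188, 188, 188, 80, 188, 173, 192, 192, 190, 188, 173]  (not all equal)
t=8: [110, 110, 110, 293, 110, 96, 114, 114, 112, 110, 96]  (not all equal)
t=9: [465, 465, 465, 325, 465, 451, 469, 469, 467, 465, 451]  (not all equal)
t=10: [270, 270, 270, 250, 270, 268, 271, 271, 271, 270, 268]  (not all equal)
t=11: [220, 220, 220, 212, 220, 220, 220, 220, 220, 220, 220]  (not all equal)
t=12: [154, 154, 154, 146, 154, 154, 154, 154, 154, 154, 154]  (not all equal)
t=13: [39, 39, 39, 31, 39, 39, 39, 39, 39, 39, 39]  (not all equal)
t=14: [352, 352, 352, 344, 352, 352, 352, 352, 352, 352, 352]  (not all equal)
t=15: [242, 242, 242, 241, 242, 242, 242, 242, 242, 242, 242]  (not all equal)
t=16: [192, 192, 192, 191, 192, 192, 192, 192, 192, 192, 192]  (not all equal)
t=17: [105, 105, 105, 105, 105, 105, 105, 105, 105, 105, 105]  (all equal)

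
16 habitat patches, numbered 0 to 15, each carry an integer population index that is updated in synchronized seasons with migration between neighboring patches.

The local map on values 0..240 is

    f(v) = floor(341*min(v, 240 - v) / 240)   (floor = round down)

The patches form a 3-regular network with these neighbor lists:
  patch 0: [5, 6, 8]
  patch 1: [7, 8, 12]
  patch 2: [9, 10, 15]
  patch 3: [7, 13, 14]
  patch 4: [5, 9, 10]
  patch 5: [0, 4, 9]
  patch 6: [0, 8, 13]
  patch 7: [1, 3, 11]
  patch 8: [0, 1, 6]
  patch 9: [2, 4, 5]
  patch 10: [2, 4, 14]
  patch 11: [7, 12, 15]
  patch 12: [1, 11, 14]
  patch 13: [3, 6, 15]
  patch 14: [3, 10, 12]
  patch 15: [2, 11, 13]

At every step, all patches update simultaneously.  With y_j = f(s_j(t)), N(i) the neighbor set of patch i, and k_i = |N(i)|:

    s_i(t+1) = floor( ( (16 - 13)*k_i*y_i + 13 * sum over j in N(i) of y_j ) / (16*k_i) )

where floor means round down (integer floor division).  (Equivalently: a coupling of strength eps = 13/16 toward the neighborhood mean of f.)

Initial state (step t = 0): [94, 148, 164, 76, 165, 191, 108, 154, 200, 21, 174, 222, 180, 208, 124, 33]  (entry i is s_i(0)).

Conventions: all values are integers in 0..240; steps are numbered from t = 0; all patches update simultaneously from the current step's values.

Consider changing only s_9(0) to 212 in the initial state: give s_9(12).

Simulating step by step:
t=0: [94, 148, 164, 76, 165, 191, 108, 154, 200, 212, 174, 222, 180, 208, 124, 33]
t=1: [100, 95, 68, 109, 74, 88, 92, 93, 123, 83, 119, 73, 102, 91, 107, 56]
t=2: [140, 144, 116, 140, 131, 122, 142, 130, 141, 110, 127, 115, 132, 122, 154, 103]
t=3: [147, 147, 155, 147, 159, 153, 147, 148, 139, 160, 149, 153, 142, 146, 146, 161]
t=4: [132, 136, 118, 132, 120, 120, 135, 129, 134, 118, 123, 126, 131, 126, 133, 122]
t=5: [155, 152, 166, 155, 168, 164, 153, 154, 149, 168, 163, 159, 153, 157, 156, 163]
t=6: [119, 124, 106, 119, 105, 107, 122, 120, 123, 104, 108, 117, 120, 117, 117, 111]
t=7: [163, 167, 151, 167, 150, 154, 167, 167, 166, 149, 154, 165, 166, 164, 164, 159]
t=8: [109, 104, 122, 105, 124, 121, 106, 103, 105, 125, 120, 107, 105, 107, 109, 113]
t=9: [155, 147, 164, 150, 166, 161, 151, 148, 150, 165, 163, 151, 150, 152, 155, 157]
t=10: [121, 128, 109, 125, 108, 110, 124, 128, 126, 107, 110, 124, 126, 123, 120, 118]
t=11: [161, 160, 157, 164, 154, 157, 165, 161, 163, 153, 158, 162, 163, 164, 161, 162]
t=12: [110, 110, 116, 109, 119, 118, 108, 110, 110, 119, 116, 110, 111, 107, 110, 111]

Answer: s_9(12) = 119
Key observation: This trace re-runs the system from the modified initial state.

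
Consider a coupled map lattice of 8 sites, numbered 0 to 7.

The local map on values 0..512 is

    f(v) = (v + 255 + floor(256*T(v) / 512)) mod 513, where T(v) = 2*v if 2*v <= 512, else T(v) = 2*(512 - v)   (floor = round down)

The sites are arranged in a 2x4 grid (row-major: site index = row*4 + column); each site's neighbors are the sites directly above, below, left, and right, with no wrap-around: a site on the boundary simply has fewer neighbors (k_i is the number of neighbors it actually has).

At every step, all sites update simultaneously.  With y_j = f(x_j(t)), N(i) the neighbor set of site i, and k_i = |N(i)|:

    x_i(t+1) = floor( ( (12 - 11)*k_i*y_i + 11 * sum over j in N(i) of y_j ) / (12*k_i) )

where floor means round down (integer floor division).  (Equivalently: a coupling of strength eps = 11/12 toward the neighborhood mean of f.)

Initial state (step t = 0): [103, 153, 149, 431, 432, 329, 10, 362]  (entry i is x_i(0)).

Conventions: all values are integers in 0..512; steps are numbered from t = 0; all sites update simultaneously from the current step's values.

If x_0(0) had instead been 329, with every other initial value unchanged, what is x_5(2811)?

Answer: x_5(2811) = 254
Key observation: The state at step 27, [254, 254, 254, 254, 254, 254, 254, 254], reappears at step 35: the system is in a cycle of period 8 from step 27 on.  Therefore the state at step 2811 equals the state at step 27 + ((2811 - 27) mod 8) = 27, which is [254, 254, 254, 254, 254, 254, 254, 254].

Derivation:
t=0: [329, 153, 149, 431, 432, 329, 10, 362]
t=1: [159, 171, 179, 155, 254, 197, 190, 263]
t=2: [158, 97, 87, 166, 110, 150, 159, 100]
t=3: [428, 199, 213, 411, 85, 304, 287, 99]
t=4: [280, 218, 212, 305, 268, 271, 288, 270]
t=5: [219, 220, 223, 213, 254, 230, 227, 254]
t=6: [213, 189, 182, 214, 195, 208, 211, 187]
t=7: [129, 142, 147, 115, 160, 140, 129, 162]
t=8: [40, 19, 159, 87, 15, 28, 37, 227]
t=9: [292, 240, 326, 153, 319, 303, 200, 363]
t=10: [239, 251, 147, 236, 254, 210, 244, 108]
t=11: [244, 148, 213, 250, 195, 234, 223, 242]
t=12: [97, 188, 157, 200, 212, 126, 200, 215]
t=13: [167, 319, 127, 116, 452, 172, 236, 144]
t=14: [239, 226, 334, 287, 95, 227, 208, 323]
t=15: [311, 220, 206, 254, 227, 259, 228, 210]
t=16: [194, 217, 205, 165, 249, 197, 190, 218]
t=17: [201, 142, 125, 157, 141, 175, 152, 103]
t=18: [34, 228, 81, 447, 110, 37, 327, 85]
t=19: [335, 343, 250, 407, 338, 310, 378, 268]
t=20: [254, 250, 253, 248, 254, 254, 250, 254]
t=21: [246, 248, 241, 248, 250, 245, 248, 240]
t=22: [239, 230, 236, 224, 233, 238, 227, 236]
t=23: [206, 216, 197, 212, 218, 203, 213, 194]
t=24: [174, 148, 166, 135, 153, 171, 140, 163]
t=25: [46, 78, 28, 66, 83, 40, 70, 21]
t=26: [410, 337, 390, 310, 347, 402, 321, 383]
t=27: [254, 254, 254, 254, 254, 254, 254, 254]
t=28: [250, 250, 250, 250, 250, 250, 250, 250]
t=29: [242, 242, 242, 242, 242, 242, 242, 242]
t=30: [226, 226, 226, 226, 226, 226, 226, 226]
t=31: [194, 194, 194, 194, 194, 194, 194, 194]
t=32: [130, 130, 130, 130, 130, 130, 130, 130]
t=33: [2, 2, 2, 2, 2, 2, 2, 2]
t=34: [259, 259, 259, 259, 259, 259, 259, 259]
t=35: [254, 254, 254, 254, 254, 254, 254, 254]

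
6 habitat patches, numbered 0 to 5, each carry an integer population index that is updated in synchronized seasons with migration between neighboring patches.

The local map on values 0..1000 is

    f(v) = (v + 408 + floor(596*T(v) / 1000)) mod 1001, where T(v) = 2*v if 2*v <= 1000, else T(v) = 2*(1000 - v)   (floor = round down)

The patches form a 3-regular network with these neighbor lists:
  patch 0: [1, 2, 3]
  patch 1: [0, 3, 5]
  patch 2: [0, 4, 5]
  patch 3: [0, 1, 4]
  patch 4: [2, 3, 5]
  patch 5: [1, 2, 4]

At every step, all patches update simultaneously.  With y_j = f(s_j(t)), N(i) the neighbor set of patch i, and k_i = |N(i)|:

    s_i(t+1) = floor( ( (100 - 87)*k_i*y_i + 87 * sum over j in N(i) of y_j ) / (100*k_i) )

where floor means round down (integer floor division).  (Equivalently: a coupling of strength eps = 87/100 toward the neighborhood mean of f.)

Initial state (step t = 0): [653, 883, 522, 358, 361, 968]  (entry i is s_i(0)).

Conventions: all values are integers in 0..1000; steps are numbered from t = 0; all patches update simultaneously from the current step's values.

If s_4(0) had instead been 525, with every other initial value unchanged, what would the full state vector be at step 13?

Answer: [369, 369, 367, 363, 373, 367]
Key observation: This trace re-runs the system from the modified initial state.

Derivation:
t=0: [653, 883, 522, 358, 525, 968]
t=1: [385, 368, 466, 430, 384, 466]
t=2: [319, 325, 324, 251, 381, 313]
t=3: [360, 351, 143, 259, 370, 150]
t=4: [568, 575, 427, 297, 733, 419]
t=5: [321, 316, 413, 423, 269, 415]
t=6: [230, 233, 453, 393, 408, 449]
t=7: [578, 574, 517, 652, 345, 520]
t=8: [486, 486, 398, 391, 447, 398]
t=9: [355, 355, 366, 420, 288, 366]
t=10: [233, 233, 152, 160, 220, 152]
t=11: [820, 820, 835, 889, 765, 835]
t=12: [436, 436, 442, 442, 436, 442]
t=13: [369, 369, 367, 363, 373, 367]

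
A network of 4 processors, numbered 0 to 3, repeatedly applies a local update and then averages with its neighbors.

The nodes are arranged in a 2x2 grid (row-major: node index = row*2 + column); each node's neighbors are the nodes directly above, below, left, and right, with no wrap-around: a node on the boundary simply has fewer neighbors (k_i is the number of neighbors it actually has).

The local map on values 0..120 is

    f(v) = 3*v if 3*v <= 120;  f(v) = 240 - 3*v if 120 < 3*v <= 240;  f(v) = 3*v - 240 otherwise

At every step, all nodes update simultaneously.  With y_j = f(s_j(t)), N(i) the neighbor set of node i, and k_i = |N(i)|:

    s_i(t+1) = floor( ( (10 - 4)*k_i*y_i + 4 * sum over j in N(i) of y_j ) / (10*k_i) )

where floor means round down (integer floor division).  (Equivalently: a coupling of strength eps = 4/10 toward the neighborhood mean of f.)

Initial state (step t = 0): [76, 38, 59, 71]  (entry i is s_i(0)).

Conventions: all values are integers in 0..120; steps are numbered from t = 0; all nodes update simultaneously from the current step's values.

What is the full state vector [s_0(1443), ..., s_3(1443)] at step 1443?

Simulating step by step:
t=0: [76, 38, 59, 71]
t=1: [42, 76, 45, 51]
t=2: [91, 47, 103, 75]
t=3: [53, 69, 51, 42]
t=4: [72, 58, 91, 92]
t=5: [34, 51, 31, 41]
t=6: [97, 96, 99, 106]
t=7: [51, 54, 60, 67]
t=8: [79, 72, 61, 51]
t=9: [18, 32, 52, 68]
t=10: [68, 75, 68, 57]
t=11: [31, 30, 42, 51]
t=12: [96, 90, 104, 93]
t=13: [49, 35, 60, 43]
t=14: [88, 103, 76, 99]
t=15: [30, 57, 23, 50]
t=16: [81, 77, 77, 81]
t=17: [5, 6, 6, 5]
t=18: [16, 16, 16, 16]
t=19: [48, 48, 48, 48]
t=20: [96, 96, 96, 96]
t=21: [48, 48, 48, 48]

Answer: [48, 48, 48, 48]
Key observation: The state at step 19, [48, 48, 48, 48], reappears at step 21: the system is in a cycle of period 2 from step 19 on.  Therefore the state at step 1443 equals the state at step 19 + ((1443 - 19) mod 2) = 19, which is [48, 48, 48, 48].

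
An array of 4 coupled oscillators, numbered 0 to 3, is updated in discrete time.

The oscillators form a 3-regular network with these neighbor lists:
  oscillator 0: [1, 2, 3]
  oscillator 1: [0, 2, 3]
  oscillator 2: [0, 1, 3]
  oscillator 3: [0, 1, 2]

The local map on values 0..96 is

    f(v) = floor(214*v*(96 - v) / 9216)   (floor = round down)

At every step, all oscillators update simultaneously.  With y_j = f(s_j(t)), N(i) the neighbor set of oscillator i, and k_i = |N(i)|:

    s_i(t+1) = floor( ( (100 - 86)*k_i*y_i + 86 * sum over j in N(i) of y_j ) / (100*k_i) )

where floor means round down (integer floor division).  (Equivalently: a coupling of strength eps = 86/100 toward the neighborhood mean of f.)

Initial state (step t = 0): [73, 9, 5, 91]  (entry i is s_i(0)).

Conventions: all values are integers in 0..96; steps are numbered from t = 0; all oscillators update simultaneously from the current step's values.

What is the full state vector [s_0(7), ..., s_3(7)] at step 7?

Simulating step by step:
t=0: [73, 9, 5, 91]
t=1: [16, 19, 20, 20]
t=2: [33, 33, 32, 32]
t=3: [47, 47, 47, 47]
t=4: [53, 53, 53, 53]
t=5: [52, 52, 52, 52]
t=6: [53, 53, 53, 53]
t=7: [52, 52, 52, 52]

Answer: [52, 52, 52, 52]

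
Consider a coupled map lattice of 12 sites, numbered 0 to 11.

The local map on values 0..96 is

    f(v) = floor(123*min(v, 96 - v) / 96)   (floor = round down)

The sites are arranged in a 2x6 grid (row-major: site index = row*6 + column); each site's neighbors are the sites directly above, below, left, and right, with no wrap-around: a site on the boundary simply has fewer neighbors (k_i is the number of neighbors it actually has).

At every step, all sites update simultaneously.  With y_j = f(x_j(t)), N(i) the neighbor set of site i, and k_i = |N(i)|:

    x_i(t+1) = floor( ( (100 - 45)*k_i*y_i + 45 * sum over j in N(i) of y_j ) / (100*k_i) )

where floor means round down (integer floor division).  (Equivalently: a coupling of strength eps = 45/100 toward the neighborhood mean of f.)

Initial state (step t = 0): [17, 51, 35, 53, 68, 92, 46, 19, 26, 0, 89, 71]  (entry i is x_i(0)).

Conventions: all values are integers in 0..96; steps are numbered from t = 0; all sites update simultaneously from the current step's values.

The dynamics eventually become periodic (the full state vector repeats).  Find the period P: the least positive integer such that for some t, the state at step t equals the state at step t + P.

Simulating step by step:
t=0: [17, 51, 35, 53, 68, 92, 46, 19, 26, 0, 89, 71]
t=1: [37, 44, 45, 42, 29, 17, 42, 35, 28, 14, 14, 20]
t=2: [50, 53, 52, 45, 34, 25, 49, 45, 36, 25, 21, 22]
t=3: [57, 55, 54, 51, 40, 33, 58, 55, 47, 36, 29, 28]
t=4: [49, 51, 54, 53, 48, 42, 49, 52, 55, 48, 40, 37]
t=5: [59, 56, 53, 56, 57, 53, 59, 56, 54, 57, 53, 49]
t=6: [47, 51, 53, 51, 51, 54, 47, 50, 52, 50, 53, 57]
t=7: [59, 57, 55, 56, 56, 53, 59, 57, 56, 57, 54, 51]
t=8: [47, 49, 51, 50, 51, 54, 47, 49, 50, 50, 52, 55]
t=9: [60, 59, 57, 57, 56, 53, 60, 59, 58, 57, 55, 53]
t=10: [46, 47, 48, 49, 51, 54, 46, 47, 48, 49, 51, 54]
t=11: [58, 59, 60, 59, 56, 53, 58, 59, 60, 59, 56, 53]
t=12: [47, 47, 46, 47, 51, 54, 47, 47, 46, 47, 51, 54]
t=13: [60, 59, 58, 59, 56, 53, 60, 59, 58, 59, 56, 53]
t=14: [46, 47, 47, 47, 51, 54, 46, 47, 47, 47, 51, 54]
t=15: [58, 59, 60, 59, 56, 53, 58, 59, 60, 59, 56, 53]

Answer: 4
Key observation: The state at step 11, [58, 59, 60, 59, 56, 53, 58, 59, 60, 59, 56, 53], reappears at step 15 — and no state repeats earlier — so the cycle the system enters has period 4.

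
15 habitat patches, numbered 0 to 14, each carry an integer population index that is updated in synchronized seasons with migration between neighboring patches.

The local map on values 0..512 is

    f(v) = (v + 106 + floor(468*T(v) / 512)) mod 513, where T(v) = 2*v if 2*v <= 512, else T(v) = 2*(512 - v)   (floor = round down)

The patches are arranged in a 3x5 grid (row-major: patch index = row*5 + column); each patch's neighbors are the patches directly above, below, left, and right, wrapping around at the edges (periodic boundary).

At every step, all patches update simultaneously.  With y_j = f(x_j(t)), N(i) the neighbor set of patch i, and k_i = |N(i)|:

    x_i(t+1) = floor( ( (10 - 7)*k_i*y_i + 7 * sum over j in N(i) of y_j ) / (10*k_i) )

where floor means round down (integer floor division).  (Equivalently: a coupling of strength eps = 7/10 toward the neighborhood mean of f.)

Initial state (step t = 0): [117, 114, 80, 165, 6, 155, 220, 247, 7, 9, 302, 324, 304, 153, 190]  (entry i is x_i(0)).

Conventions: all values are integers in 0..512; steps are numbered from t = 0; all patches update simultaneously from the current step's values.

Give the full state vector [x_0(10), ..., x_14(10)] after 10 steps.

Simulating step by step:
t=0: [117, 114, 80, 165, 6, 155, 220, 247, 7, 9, 302, 324, 304, 153, 190]
t=1: [281, 345, 284, 123, 168, 194, 241, 253, 126, 110, 233, 287, 242, 110, 136]
t=2: [211, 274, 312, 352, 310, 258, 254, 320, 417, 328, 288, 270, 312, 419, 348]
t=3: [263, 278, 268, 229, 243, 277, 300, 260, 219, 253, 270, 296, 259, 217, 247]
t=4: [300, 296, 295, 247, 285, 300, 292, 288, 250, 281, 298, 294, 288, 246, 279]
t=5: [282, 283, 287, 291, 291, 284, 285, 290, 293, 293, 284, 285, 287, 292, 291]
t=6: [292, 292, 290, 288, 288, 291, 291, 289, 286, 287, 292, 292, 289, 287, 288]
t=7: [287, 287, 288, 290, 289, 288, 287, 289, 290, 290, 287, 287, 288, 290, 289]
t=8: [290, 290, 289, 288, 289, 290, 290, 289, 288, 288, 290, 290, 289, 288, 289]
t=9: [288, 288, 289, 289, 289, 288, 288, 289, 289, 289, 288, 288, 289, 289, 289]
t=10: [289, 289, 289, 289, 289, 289, 289, 289, 289, 289, 289, 289, 289, 289, 289]

Answer: [289, 289, 289, 289, 289, 289, 289, 289, 289, 289, 289, 289, 289, 289, 289]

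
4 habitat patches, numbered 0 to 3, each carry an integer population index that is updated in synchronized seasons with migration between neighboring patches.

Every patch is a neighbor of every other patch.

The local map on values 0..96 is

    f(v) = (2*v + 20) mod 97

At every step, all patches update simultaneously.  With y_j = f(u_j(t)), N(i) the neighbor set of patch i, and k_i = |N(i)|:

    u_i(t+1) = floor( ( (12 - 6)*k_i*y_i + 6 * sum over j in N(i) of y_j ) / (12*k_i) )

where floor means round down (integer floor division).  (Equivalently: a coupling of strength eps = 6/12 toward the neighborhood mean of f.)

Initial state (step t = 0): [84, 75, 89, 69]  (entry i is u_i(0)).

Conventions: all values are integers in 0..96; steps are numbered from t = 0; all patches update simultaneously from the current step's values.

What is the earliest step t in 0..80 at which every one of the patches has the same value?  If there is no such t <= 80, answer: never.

Simulating step by step:
t=0: [84, 75, 89, 69]  (not all equal)
t=1: [68, 62, 39, 58]  (not all equal)
t=2: [44, 40, 24, 37]  (not all equal)
t=3: [33, 30, 52, 60]  (not all equal)
t=4: [68, 66, 48, 53]  (not all equal)
t=5: [46, 45, 33, 36]  (not all equal)
t=6: [39, 38, 63, 65]  (not all equal)
t=7: [33, 65, 49, 50]  (not all equal)
t=8: [59, 48, 37, 38]  (not all equal)
t=9: [55, 48, 73, 73]  (not all equal)
t=10: [42, 38, 54, 54]  (not all equal)
t=11: [29, 59, 37, 37]  (not all equal)
t=12: [77, 64, 82, 82]  (not all equal)
t=13: [76, 67, 79, 79]  (not all equal)
t=14: [74, 68, 76, 76]  (not all equal)
t=15: [70, 66, 71, 71]  (not all equal)
t=16: [62, 59, 63, 63]  (not all equal)
t=17: [46, 44, 47, 47]  (not all equal)
t=18: [15, 13, 15, 15]  (not all equal)
t=19: [49, 48, 49, 49]  (not all equal)
t=20: [20, 20, 20, 20]  (all equal)

Answer: 20
Key observation: Synchronization is absorbing here: once all patches are equal they stay equal, and step 20 is the first all-equal step.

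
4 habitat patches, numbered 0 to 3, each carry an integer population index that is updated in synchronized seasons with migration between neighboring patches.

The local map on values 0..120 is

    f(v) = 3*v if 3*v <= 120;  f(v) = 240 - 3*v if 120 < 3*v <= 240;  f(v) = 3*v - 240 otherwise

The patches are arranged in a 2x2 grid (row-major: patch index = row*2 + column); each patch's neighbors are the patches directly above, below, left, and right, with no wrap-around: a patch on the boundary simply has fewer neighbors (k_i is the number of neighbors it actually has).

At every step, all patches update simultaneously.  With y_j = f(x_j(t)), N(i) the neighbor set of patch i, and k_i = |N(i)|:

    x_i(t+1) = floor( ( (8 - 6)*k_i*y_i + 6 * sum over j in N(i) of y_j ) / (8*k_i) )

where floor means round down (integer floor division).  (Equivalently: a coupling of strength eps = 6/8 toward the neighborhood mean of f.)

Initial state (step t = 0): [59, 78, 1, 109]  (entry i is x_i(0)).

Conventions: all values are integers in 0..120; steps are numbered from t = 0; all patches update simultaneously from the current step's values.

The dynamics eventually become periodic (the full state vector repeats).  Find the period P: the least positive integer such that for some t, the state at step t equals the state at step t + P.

Answer: 17
Key observation: The state at step 38, [90, 108, 108, 90], reappears at step 55 — and no state repeats earlier — so the cycle the system enters has period 17.

Derivation:
t=0: [59, 78, 1, 109]
t=1: [19, 57, 57, 25]
t=2: [66, 66, 66, 70]
t=3: [42, 37, 37, 39]
t=4: [111, 114, 114, 112]
t=5: [99, 96, 96, 100]
t=6: [50, 55, 55, 51]
t=7: [78, 85, 85, 78]
t=8: [12, 8, 8, 12]
t=9: [27, 33, 33, 27]
t=10: [94, 85, 85, 94]
t=11: [21, 35, 35, 21]
t=12: [94, 73, 73, 94]
t=13: [26, 36, 36, 26]
t=14: [100, 85, 85, 100]
t=15: [26, 48, 48, 26]
t=16: [91, 82, 82, 91]
t=17: [12, 26, 26, 12]
t=18: [67, 46, 46, 67]
t=19: [86, 54, 54, 86]
t=20: [63, 33, 33, 63]
t=21: [87, 63, 63, 87]
t=22: [43, 28, 28, 43]
t=23: [90, 104, 104, 90]
t=24: [61, 40, 40, 61]
t=25: [104, 72, 72, 104]
t=26: [36, 60, 60, 36]
t=27: [72, 96, 96, 72]
t=28: [42, 30, 30, 42]
t=29: [96, 108, 108, 96]
t=30: [75, 57, 57, 75]
t=31: [55, 28, 28, 55]
t=32: [81, 77, 77, 81]
t=33: [7, 4, 4, 7]
t=34: [14, 18, 18, 14]
t=35: [51, 45, 45, 51]
t=36: [100, 91, 91, 100]
t=37: [39, 53, 53, 39]
t=38: [90, 108, 108, 90]
t=39: [70, 43, 43, 70]
t=40: [90, 50, 50, 90]
t=41: [75, 45, 45, 75]
t=42: [82, 37, 37, 82]
t=43: [84, 32, 32, 84]
t=44: [75, 33, 33, 75]
t=45: [78, 36, 36, 78]
t=46: [82, 31, 31, 82]
t=47: [71, 27, 27, 71]
t=48: [67, 40, 40, 67]
t=49: [99, 59, 59, 99]
t=50: [61, 58, 58, 61]
t=51: [63, 59, 59, 63]
t=52: [60, 54, 54, 60]
t=53: [73, 64, 64, 73]
t=54: [41, 27, 27, 41]
t=55: [90, 108, 108, 90]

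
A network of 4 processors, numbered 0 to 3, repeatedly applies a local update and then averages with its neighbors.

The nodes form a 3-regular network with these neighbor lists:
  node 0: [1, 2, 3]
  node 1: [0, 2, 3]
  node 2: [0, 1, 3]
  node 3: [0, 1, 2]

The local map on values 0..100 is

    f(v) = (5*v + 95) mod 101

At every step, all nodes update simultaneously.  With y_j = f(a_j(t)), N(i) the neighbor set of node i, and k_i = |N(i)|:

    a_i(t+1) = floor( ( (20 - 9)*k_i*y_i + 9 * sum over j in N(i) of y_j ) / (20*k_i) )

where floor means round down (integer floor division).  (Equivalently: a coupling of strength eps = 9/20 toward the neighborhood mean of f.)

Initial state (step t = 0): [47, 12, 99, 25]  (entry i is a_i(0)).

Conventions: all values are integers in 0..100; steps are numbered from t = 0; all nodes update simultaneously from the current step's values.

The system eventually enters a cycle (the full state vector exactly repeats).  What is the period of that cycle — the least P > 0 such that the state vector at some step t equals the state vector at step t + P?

Answer: 4
Key observation: The state at step 64, [25, 25, 33, 25], reappears at step 68 — and no state repeats earlier — so the cycle the system enters has period 4.

Derivation:
t=0: [47, 12, 99, 25]
t=1: [38, 49, 61, 34]
t=2: [75, 56, 80, 67]
t=3: [64, 67, 74, 48]
t=4: [23, 29, 43, 32]
t=5: [19, 31, 18, 37]
t=6: [80, 64, 78, 76]
t=7: [74, 42, 70, 66]
t=8: [43, 19, 35, 27]
t=9: [31, 64, 56, 40]
t=10: [52, 38, 62, 70]
t=11: [47, 59, 26, 42]
t=12: [31, 55, 30, 21]
t=13: [57, 65, 55, 78]
t=14: [66, 42, 62, 68]
t=15: [16, 9, 8, 20]
t=16: [65, 51, 49, 73]
t=17: [29, 42, 38, 45]
t=18: [36, 21, 54, 27]
t=19: [68, 78, 64, 50]
t=20: [37, 57, 29, 41]
t=21: [74, 74, 58, 82]
t=22: [55, 55, 63, 30]
t=23: [54, 54, 29, 44]
t=24: [50, 50, 41, 30]
t=25: [50, 50, 72, 50]
t=26: [43, 43, 46, 43]
t=27: [9, 9, 15, 9]
t=28: [43, 43, 55, 43]
t=29: [16, 16, 40, 16]
t=30: [76, 76, 84, 76]
t=31: [61, 61, 37, 61]
t=32: [94, 94, 86, 94]
t=33: [54, 54, 38, 54]
t=34: [65, 65, 73, 65]
t=35: [22, 22, 38, 22]
t=36: [15, 15, 47, 15]
t=37: [62, 62, 45, 62]
t=38: [3, 3, 9, 3]
t=39: [13, 13, 25, 13]
t=40: [52, 52, 36, 52]
t=41: [55, 55, 63, 55]
t=42: [57, 57, 33, 57]
t=43: [74, 74, 66, 74]
t=44: [55, 55, 39, 55]
t=45: [70, 70, 78, 70]
t=46: [47, 47, 63, 47]
t=47: [23, 23, 15, 23]
t=48: [17, 17, 41, 17]
t=49: [81, 81, 89, 81]
t=50: [86, 86, 62, 86]
t=51: [17, 17, 9, 17]
t=52: [73, 73, 57, 73]
t=53: [59, 59, 67, 59]
t=54: [77, 77, 53, 77]
t=55: [73, 73, 65, 73]
t=56: [50, 50, 34, 50]
t=57: [45, 45, 53, 45]
t=58: [23, 23, 39, 23]
t=59: [20, 20, 52, 20]
t=60: [87, 87, 70, 87]
t=61: [27, 27, 33, 27]
t=62: [32, 32, 44, 32]
t=63: [46, 46, 30, 46]
t=64: [25, 25, 33, 25]
t=65: [24, 24, 40, 24]
t=66: [25, 25, 57, 25]
t=67: [26, 26, 50, 26]
t=68: [25, 25, 33, 25]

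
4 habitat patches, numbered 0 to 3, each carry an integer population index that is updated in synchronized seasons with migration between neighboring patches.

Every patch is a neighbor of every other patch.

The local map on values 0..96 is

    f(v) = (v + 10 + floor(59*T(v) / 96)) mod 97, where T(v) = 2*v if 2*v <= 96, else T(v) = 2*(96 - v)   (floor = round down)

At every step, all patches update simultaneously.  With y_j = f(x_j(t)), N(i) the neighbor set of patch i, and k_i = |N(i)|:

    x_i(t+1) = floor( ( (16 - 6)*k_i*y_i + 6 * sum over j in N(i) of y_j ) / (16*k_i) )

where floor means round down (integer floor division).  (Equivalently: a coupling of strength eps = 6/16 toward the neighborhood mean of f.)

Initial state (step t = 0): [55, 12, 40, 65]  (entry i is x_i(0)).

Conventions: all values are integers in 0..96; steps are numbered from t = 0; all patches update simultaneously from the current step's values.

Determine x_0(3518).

Answer: x_0(3518) = 25
Key observation: The state at step 12, [25, 25, 25, 61], reappears at step 14: the system is in a cycle of period 2 from step 12 on.  Therefore the state at step 3518 equals the state at step 12 + ((3518 - 12) mod 2) = 12, which is [25, 25, 25, 61].

Derivation:
t=0: [55, 12, 40, 65]
t=1: [18, 27, 10, 17]
t=2: [49, 59, 40, 48]
t=3: [16, 15, 8, 17]
t=4: [42, 41, 33, 43]
t=5: [15, 14, 54, 16]
t=6: [39, 38, 27, 40]
t=7: [80, 79, 67, 33]
t=8: [21, 21, 22, 56]
t=9: [51, 51, 53, 32]
t=10: [26, 26, 26, 57]
t=11: [60, 60, 60, 35]
t=12: [25, 25, 25, 61]
t=13: [59, 59, 59, 35]
t=14: [25, 25, 25, 61]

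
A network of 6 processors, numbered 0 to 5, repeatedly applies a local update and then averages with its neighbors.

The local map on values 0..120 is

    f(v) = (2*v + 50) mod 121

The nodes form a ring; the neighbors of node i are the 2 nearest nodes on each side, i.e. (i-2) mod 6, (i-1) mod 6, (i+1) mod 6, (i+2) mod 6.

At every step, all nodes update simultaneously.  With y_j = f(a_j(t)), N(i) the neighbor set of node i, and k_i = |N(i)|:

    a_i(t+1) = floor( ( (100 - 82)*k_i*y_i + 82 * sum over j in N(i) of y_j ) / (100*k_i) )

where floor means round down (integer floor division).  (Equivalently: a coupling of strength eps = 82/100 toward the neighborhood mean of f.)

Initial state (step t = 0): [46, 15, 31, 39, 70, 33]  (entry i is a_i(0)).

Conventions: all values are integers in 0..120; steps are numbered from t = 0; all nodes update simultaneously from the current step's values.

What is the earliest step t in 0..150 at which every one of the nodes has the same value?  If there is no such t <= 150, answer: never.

Answer: 10
Key observation: Synchronization is absorbing here: once all nodes are equal they stay equal, and step 10 is the first all-equal step.

Derivation:
t=0: [46, 15, 31, 39, 70, 33]  (not all equal)
t=1: [81, 66, 56, 78, 64, 57]  (not all equal)
t=2: [57, 64, 67, 56, 63, 68]  (not all equal)
t=3: [56, 53, 51, 56, 53, 51]  (not all equal)
t=4: [34, 35, 36, 34, 35, 36]  (not all equal)
t=5: [70, 70, 97, 70, 70, 97]  (not all equal)
t=6: [41, 41, 56, 41, 41, 56]  (not all equal)
t=7: [23, 23, 16, 23, 23, 16]  (not all equal)
t=8: [90, 90, 93, 90, 90, 93]  (not all equal)
t=9: [111, 111, 110, 111, 111, 110]  (not all equal)
t=10: [29, 29, 29, 29, 29, 29]  (all equal)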